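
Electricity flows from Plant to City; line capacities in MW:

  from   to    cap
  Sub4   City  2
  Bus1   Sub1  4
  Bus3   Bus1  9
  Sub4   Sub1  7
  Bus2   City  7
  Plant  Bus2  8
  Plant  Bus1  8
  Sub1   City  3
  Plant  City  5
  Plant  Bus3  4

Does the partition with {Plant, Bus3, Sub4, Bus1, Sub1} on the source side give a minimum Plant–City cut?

No — its capacity is 18, but the minimum cut has capacity 15.

Given cut capacity: 8 + 5 + 2 + 3 = 18.
Augment Plant→City: bottleneck 5, flow now 5.
Augment Plant→Bus2→City: bottleneck 7, flow now 12.
Augment Plant→Bus1→Sub1→City: bottleneck 3, flow now 15.
No augmenting path remains; maximum flow = 15.
In the residual graph, reachable from Plant: {Plant, Bus3, Bus2, Bus1, Sub1}.
Min-cut edges: Plant→City (5), Bus2→City (7), Sub1→City (3); capacity 5 + 7 + 3 = 15.
Cut capacity 18 exceeds the max flow 15, so it is not minimum.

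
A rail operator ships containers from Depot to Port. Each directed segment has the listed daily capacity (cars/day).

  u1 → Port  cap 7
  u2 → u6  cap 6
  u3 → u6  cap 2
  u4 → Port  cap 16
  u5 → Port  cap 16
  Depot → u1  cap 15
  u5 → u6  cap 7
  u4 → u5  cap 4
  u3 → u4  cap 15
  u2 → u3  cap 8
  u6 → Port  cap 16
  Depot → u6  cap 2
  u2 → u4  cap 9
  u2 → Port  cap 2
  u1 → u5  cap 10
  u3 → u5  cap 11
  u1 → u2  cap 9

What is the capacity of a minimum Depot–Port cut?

Augment Depot→u1→Port: bottleneck 7, flow now 7.
Augment Depot→u6→Port: bottleneck 2, flow now 9.
Augment Depot→u1→u2→Port: bottleneck 2, flow now 11.
Augment Depot→u1→u5→Port: bottleneck 6, flow now 17.
No augmenting path remains; maximum flow = 17.
By max-flow min-cut, the minimum cut capacity equals the max flow.
In the residual graph, reachable from Depot: {Depot}.
Min-cut edges: Depot→u1 (15), Depot→u6 (2); capacity 15 + 2 = 17.

17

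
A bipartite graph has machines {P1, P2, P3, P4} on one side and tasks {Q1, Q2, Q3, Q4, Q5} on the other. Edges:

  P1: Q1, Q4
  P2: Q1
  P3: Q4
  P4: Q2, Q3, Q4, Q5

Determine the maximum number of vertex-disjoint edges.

Unit-capacity flow: source→left, listed edges, right→sink; max matching = max flow.
Augmenting path P1→Q1 (+1); matched 1.
Augmenting path P3→Q4 (+1); matched 2.
Augmenting path P4→Q2 (+1); matched 3.
No augmenting path remains; maximum matching = 3.
König certificate: {P4, Q1, Q4} is a vertex cover of size 3 (every listed pair touches it), so no matching can be larger.

3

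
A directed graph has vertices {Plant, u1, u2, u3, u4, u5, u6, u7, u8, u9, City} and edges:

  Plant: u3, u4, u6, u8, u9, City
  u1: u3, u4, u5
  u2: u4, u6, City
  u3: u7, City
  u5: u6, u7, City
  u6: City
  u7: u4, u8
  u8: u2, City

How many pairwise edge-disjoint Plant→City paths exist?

Assign every edge capacity 1; by Menger, the answer equals the max flow.
Path Plant→City (+1); total 1.
Path Plant→u3→City (+1); total 2.
Path Plant→u6→City (+1); total 3.
Path Plant→u8→City (+1); total 4.
No residual Plant→City path; max flow = 4.
Certifying cut of size 4: {Plant→City, Plant→u3, Plant→u6, Plant→u8}.

4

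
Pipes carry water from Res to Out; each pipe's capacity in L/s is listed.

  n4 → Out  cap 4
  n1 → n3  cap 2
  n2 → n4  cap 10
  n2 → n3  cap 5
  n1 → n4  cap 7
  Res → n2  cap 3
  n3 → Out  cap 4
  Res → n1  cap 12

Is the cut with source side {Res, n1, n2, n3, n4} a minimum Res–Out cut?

Yes — it is a minimum cut (capacity 8).

Given cut capacity: 4 + 4 = 8.
Augment Res→n1→n3→Out: bottleneck 2, flow now 2.
Augment Res→n1→n4→Out: bottleneck 4, flow now 6.
Augment Res→n2→n3→Out: bottleneck 2, flow now 8.
No augmenting path remains; maximum flow = 8.
Cut capacity 8 equals the max flow, so it is a minimum cut.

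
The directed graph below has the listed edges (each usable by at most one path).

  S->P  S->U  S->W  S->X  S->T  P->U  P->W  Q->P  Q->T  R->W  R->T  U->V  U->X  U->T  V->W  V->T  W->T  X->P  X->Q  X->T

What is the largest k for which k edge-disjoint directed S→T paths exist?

Assign every edge capacity 1; by Menger, the answer equals the max flow.
Path S→T (+1); total 1.
Path S→U→T (+1); total 2.
Path S→W→T (+1); total 3.
Path S→X→T (+1); total 4.
Path S→P→U→V→T (+1); total 5.
No residual S→T path; max flow = 5.
Certifying cut of size 5: {S→P, S→T, S→U, S→W, S→X}.

5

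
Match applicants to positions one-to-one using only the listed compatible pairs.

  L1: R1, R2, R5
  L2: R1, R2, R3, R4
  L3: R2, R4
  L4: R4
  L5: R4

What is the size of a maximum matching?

Unit-capacity flow: source→left, listed edges, right→sink; max matching = max flow.
Augmenting path L1→R1 (+1); matched 1.
Augmenting path L2→R2 (+1); matched 2.
Augmenting path L3→R4 (+1); matched 3.
Augmenting path L4→R4→L3→R2→L2→R3 (+1); matched 4.
No augmenting path remains; maximum matching = 4.
König certificate: {L1, L2, L3, R4} is a vertex cover of size 4 (every listed pair touches it), so no matching can be larger.

4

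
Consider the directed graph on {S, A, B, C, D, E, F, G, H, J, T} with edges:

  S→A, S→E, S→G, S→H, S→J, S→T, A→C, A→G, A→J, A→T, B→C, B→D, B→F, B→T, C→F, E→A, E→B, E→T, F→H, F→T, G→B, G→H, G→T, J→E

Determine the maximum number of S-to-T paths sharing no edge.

Assign every edge capacity 1; by Menger, the answer equals the max flow.
Path S→T (+1); total 1.
Path S→A→T (+1); total 2.
Path S→E→T (+1); total 3.
Path S→G→T (+1); total 4.
Path S→J→E→B→T (+1); total 5.
No residual S→T path; max flow = 5.
Certifying cut of size 5: {S→A, S→E, S→G, S→J, S→T}.

5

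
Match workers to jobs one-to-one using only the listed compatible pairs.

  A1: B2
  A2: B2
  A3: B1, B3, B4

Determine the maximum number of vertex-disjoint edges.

Unit-capacity flow: source→left, listed edges, right→sink; max matching = max flow.
Augmenting path A1→B2 (+1); matched 1.
Augmenting path A3→B1 (+1); matched 2.
No augmenting path remains; maximum matching = 2.
König certificate: {A3, B2} is a vertex cover of size 2 (every listed pair touches it), so no matching can be larger.

2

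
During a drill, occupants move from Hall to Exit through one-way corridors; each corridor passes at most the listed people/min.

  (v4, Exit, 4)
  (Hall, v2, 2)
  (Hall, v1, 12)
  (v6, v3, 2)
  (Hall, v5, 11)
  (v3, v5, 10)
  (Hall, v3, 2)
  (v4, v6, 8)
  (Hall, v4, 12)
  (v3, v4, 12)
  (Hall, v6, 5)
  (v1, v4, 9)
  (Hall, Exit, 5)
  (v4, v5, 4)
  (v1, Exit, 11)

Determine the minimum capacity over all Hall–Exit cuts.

Augment Hall→Exit: bottleneck 5, flow now 5.
Augment Hall→v1→Exit: bottleneck 11, flow now 16.
Augment Hall→v4→Exit: bottleneck 4, flow now 20.
No augmenting path remains; maximum flow = 20.
By max-flow min-cut, the minimum cut capacity equals the max flow.
In the residual graph, reachable from Hall: {Hall, v1, v2, v3, v4, v5, v6}.
Min-cut edges: Hall→Exit (5), v1→Exit (11), v4→Exit (4); capacity 5 + 11 + 4 = 20.

20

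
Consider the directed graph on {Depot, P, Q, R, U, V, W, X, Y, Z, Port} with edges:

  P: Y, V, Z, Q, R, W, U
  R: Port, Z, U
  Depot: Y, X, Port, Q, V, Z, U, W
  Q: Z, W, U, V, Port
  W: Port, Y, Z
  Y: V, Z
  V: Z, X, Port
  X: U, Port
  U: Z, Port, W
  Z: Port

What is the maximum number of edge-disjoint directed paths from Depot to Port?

Assign every edge capacity 1; by Menger, the answer equals the max flow.
Path Depot→Port (+1); total 1.
Path Depot→Q→Port (+1); total 2.
Path Depot→U→Port (+1); total 3.
Path Depot→V→Port (+1); total 4.
Path Depot→W→Port (+1); total 5.
Path Depot→X→Port (+1); total 6.
Path Depot→Z→Port (+1); total 7.
No residual Depot→Port path; max flow = 7.
Certifying cut of size 7: {Depot→Port, Depot→Q, U→Port, V→Port, W→Port, X→Port, Z→Port}.

7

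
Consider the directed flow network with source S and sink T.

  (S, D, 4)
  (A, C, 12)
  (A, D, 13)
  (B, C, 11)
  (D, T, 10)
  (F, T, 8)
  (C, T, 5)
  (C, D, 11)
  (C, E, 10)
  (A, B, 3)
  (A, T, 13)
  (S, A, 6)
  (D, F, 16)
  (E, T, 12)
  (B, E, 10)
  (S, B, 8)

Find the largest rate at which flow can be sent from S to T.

Augment S→A→T: bottleneck 6, flow now 6.
Augment S→D→T: bottleneck 4, flow now 10.
Augment S→B→C→T: bottleneck 5, flow now 15.
Augment S→B→E→T: bottleneck 3, flow now 18.
No augmenting path remains; maximum flow = 18.
In the residual graph, reachable from S: {S}.
Min-cut edges: S→A (6), S→B (8), S→D (4); capacity 6 + 8 + 4 = 18.
This cut is saturated, so no flow can exceed 18.

18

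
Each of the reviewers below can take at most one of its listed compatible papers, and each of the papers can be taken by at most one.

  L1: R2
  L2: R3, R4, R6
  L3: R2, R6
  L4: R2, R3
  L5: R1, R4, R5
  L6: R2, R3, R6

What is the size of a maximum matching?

Unit-capacity flow: source→left, listed edges, right→sink; max matching = max flow.
Augmenting path L1→R2 (+1); matched 1.
Augmenting path L2→R3 (+1); matched 2.
Augmenting path L3→R6 (+1); matched 3.
Augmenting path L5→R1 (+1); matched 4.
Augmenting path L4→R3→L2→R4 (+1); matched 5.
No augmenting path remains; maximum matching = 5.
König certificate: {L2, L5, R2, R3, R6} is a vertex cover of size 5 (every listed pair touches it), so no matching can be larger.

5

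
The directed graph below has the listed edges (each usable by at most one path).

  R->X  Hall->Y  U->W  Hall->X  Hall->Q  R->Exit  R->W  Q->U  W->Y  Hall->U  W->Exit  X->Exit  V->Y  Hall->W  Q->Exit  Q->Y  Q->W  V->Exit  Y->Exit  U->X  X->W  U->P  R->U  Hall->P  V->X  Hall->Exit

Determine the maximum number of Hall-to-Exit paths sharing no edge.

Assign every edge capacity 1; by Menger, the answer equals the max flow.
Path Hall→Exit (+1); total 1.
Path Hall→Q→Exit (+1); total 2.
Path Hall→W→Exit (+1); total 3.
Path Hall→X→Exit (+1); total 4.
Path Hall→Y→Exit (+1); total 5.
No residual Hall→Exit path; max flow = 5.
Certifying cut of size 5: {Hall→Exit, Hall→Q, W→Exit, X→Exit, Y→Exit}.

5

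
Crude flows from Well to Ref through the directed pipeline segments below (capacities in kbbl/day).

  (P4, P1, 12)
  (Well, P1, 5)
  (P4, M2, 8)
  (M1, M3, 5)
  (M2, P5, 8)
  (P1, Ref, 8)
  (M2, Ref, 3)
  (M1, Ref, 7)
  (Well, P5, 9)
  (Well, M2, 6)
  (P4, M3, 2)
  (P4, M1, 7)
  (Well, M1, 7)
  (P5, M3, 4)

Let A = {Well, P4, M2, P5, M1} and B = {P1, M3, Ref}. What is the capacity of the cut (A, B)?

Edges leaving {Well, P4, M2, P5, M1}: Well→P1 (5), P4→P1 (12), P4→M3 (2), M2→Ref (3), P5→M3 (4), M1→M3 (5), M1→Ref (7).
Cut capacity = 5 + 12 + 2 + 3 + 4 + 5 + 7 = 38.

38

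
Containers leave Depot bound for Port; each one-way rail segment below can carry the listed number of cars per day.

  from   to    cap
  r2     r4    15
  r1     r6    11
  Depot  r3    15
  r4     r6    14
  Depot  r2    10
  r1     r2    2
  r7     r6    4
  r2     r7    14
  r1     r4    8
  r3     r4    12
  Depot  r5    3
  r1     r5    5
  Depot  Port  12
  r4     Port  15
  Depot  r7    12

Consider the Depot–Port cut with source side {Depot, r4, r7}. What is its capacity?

73

Edges leaving {Depot, r4, r7}: Depot→r2 (10), Depot→r3 (15), Depot→r5 (3), Depot→Port (12), r4→r6 (14), r4→Port (15), r7→r6 (4).
Cut capacity = 10 + 15 + 3 + 12 + 14 + 15 + 4 = 73.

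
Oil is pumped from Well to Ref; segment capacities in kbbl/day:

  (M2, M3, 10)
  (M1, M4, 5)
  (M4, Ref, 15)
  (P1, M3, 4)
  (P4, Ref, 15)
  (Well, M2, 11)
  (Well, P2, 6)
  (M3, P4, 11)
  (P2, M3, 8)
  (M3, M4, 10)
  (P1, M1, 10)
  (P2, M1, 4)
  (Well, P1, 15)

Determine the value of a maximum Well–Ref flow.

25

Augment Well→P1→M3→M4→Ref: bottleneck 4, flow now 4.
Augment Well→P1→M1→M4→Ref: bottleneck 5, flow now 9.
Augment Well→P2→M3→M4→Ref: bottleneck 6, flow now 15.
Augment Well→M2→M3→P4→Ref: bottleneck 10, flow now 25.
No augmenting path remains; maximum flow = 25.
In the residual graph, reachable from Well: {Well, P1, M2, M1}.
Min-cut edges: Well→P2 (6), P1→M3 (4), M2→M3 (10), M1→M4 (5); capacity 6 + 4 + 10 + 5 = 25.
This cut is saturated, so no flow can exceed 25.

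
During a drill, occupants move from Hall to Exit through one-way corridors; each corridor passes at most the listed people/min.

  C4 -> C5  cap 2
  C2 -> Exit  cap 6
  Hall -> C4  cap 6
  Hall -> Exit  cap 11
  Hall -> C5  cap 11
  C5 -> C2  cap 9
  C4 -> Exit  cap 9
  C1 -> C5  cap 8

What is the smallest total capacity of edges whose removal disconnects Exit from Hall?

23

Augment Hall→Exit: bottleneck 11, flow now 11.
Augment Hall→C4→Exit: bottleneck 6, flow now 17.
Augment Hall→C5→C2→Exit: bottleneck 6, flow now 23.
No augmenting path remains; maximum flow = 23.
By max-flow min-cut, the minimum cut capacity equals the max flow.
In the residual graph, reachable from Hall: {Hall, C5, C2}.
Min-cut edges: Hall→C4 (6), Hall→Exit (11), C2→Exit (6); capacity 6 + 11 + 6 = 23.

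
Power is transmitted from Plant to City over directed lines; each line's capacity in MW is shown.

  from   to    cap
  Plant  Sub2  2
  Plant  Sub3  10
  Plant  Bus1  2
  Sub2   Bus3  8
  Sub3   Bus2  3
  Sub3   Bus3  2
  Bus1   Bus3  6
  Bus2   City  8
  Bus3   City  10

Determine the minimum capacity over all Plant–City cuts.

9

Augment Plant→Sub2→Bus3→City: bottleneck 2, flow now 2.
Augment Plant→Sub3→Bus2→City: bottleneck 3, flow now 5.
Augment Plant→Sub3→Bus3→City: bottleneck 2, flow now 7.
Augment Plant→Bus1→Bus3→City: bottleneck 2, flow now 9.
No augmenting path remains; maximum flow = 9.
By max-flow min-cut, the minimum cut capacity equals the max flow.
In the residual graph, reachable from Plant: {Plant, Sub3}.
Min-cut edges: Plant→Sub2 (2), Plant→Bus1 (2), Sub3→Bus2 (3), Sub3→Bus3 (2); capacity 2 + 2 + 3 + 2 = 9.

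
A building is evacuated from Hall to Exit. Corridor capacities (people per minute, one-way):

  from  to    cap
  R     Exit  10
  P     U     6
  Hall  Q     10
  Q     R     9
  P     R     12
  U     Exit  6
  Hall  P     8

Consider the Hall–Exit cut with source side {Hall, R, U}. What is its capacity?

Edges leaving {Hall, R, U}: Hall→P (8), Hall→Q (10), R→Exit (10), U→Exit (6).
Cut capacity = 8 + 10 + 10 + 6 = 34.

34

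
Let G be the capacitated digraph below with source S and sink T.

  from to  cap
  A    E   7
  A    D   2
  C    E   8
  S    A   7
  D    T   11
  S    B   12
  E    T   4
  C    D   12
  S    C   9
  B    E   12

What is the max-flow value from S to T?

Augment S→A→D→T: bottleneck 2, flow now 2.
Augment S→A→E→T: bottleneck 4, flow now 6.
Augment S→C→D→T: bottleneck 9, flow now 15.
No augmenting path remains; maximum flow = 15.
In the residual graph, reachable from S: {S, A, B, E}.
Min-cut edges: S→C (9), A→D (2), E→T (4); capacity 9 + 2 + 4 = 15.
This cut is saturated, so no flow can exceed 15.

15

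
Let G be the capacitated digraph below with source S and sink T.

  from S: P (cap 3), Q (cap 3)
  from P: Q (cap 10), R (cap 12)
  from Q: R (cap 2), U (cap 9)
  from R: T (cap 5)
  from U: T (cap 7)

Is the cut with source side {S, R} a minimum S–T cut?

No — its capacity is 11, but the minimum cut has capacity 6.

Given cut capacity: 3 + 3 + 5 = 11.
Augment S→P→R→T: bottleneck 3, flow now 3.
Augment S→Q→R→T: bottleneck 2, flow now 5.
Augment S→Q→U→T: bottleneck 1, flow now 6.
No augmenting path remains; maximum flow = 6.
In the residual graph, reachable from S: {S}.
Min-cut edges: S→P (3), S→Q (3); capacity 3 + 3 = 6.
Cut capacity 11 exceeds the max flow 6, so it is not minimum.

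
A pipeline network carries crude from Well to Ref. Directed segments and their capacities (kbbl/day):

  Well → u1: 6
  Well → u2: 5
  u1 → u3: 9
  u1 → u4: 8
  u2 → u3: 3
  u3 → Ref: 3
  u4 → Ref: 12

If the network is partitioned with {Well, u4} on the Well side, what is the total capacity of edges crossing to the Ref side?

23

Edges leaving {Well, u4}: Well→u1 (6), Well→u2 (5), u4→Ref (12).
Cut capacity = 6 + 5 + 12 = 23.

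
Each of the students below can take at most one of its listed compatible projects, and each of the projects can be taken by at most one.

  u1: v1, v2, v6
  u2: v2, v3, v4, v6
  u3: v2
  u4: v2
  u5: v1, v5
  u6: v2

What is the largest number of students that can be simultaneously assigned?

4

Unit-capacity flow: source→left, listed edges, right→sink; max matching = max flow.
Augmenting path u1→v1 (+1); matched 1.
Augmenting path u2→v2 (+1); matched 2.
Augmenting path u5→v5 (+1); matched 3.
Augmenting path u3→v2→u2→v3 (+1); matched 4.
No augmenting path remains; maximum matching = 4.
König certificate: {u1, u2, u5, v2} is a vertex cover of size 4 (every listed pair touches it), so no matching can be larger.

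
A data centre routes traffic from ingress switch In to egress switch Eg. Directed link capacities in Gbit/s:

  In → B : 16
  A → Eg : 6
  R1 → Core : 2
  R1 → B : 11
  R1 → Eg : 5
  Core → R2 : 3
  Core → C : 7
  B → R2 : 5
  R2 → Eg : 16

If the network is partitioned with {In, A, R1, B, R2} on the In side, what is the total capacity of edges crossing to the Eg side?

Edges leaving {In, A, R1, B, R2}: A→Eg (6), R1→Core (2), R1→Eg (5), R2→Eg (16).
Cut capacity = 6 + 2 + 5 + 16 = 29.

29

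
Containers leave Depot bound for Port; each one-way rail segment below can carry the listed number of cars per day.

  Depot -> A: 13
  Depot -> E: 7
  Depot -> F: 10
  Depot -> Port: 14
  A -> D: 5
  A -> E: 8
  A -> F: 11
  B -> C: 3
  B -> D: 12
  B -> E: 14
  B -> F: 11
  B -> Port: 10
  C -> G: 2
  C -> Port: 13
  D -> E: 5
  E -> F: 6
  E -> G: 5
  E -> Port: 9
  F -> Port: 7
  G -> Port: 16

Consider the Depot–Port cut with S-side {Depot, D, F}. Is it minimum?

Given cut capacity: 13 + 7 + 14 + 5 + 7 = 46.
Augment Depot→Port: bottleneck 14, flow now 14.
Augment Depot→E→Port: bottleneck 7, flow now 21.
Augment Depot→F→Port: bottleneck 7, flow now 28.
Augment Depot→A→E→Port: bottleneck 2, flow now 30.
Augment Depot→A→E→G→Port: bottleneck 5, flow now 35.
No augmenting path remains; maximum flow = 35.
In the residual graph, reachable from Depot: {Depot, A, D, E, F}.
Min-cut edges: Depot→Port (14), E→G (5), E→Port (9), F→Port (7); capacity 14 + 5 + 9 + 7 = 35.
Cut capacity 46 exceeds the max flow 35, so it is not minimum.

No — its capacity is 46, but the minimum cut has capacity 35.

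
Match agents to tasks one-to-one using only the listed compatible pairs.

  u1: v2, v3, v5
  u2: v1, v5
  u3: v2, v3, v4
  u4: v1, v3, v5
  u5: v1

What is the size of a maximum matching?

5

Unit-capacity flow: source→left, listed edges, right→sink; max matching = max flow.
Augmenting path u1→v2 (+1); matched 1.
Augmenting path u2→v1 (+1); matched 2.
Augmenting path u3→v3 (+1); matched 3.
Augmenting path u4→v5 (+1); matched 4.
Augmenting path u5→v1→u2→v5→u4→v3→u3→v4 (+1); matched 5.
No augmenting path remains; maximum matching = 5.
König certificate: {u1, u2, u3, u4, u5} is a vertex cover of size 5 (every listed pair touches it), so no matching can be larger.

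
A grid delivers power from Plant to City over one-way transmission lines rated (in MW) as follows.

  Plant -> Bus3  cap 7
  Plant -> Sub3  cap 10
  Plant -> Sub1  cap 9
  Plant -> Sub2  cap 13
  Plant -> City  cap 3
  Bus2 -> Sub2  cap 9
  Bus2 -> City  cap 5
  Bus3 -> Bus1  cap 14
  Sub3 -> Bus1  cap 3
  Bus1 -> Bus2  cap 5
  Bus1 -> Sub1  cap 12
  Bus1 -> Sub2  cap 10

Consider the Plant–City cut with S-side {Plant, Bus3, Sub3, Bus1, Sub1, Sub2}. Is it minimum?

Yes — it is a minimum cut (capacity 8).

Given cut capacity: 3 + 5 = 8.
Augment Plant→City: bottleneck 3, flow now 3.
Augment Plant→Bus3→Bus1→Bus2→City: bottleneck 5, flow now 8.
No augmenting path remains; maximum flow = 8.
Cut capacity 8 equals the max flow, so it is a minimum cut.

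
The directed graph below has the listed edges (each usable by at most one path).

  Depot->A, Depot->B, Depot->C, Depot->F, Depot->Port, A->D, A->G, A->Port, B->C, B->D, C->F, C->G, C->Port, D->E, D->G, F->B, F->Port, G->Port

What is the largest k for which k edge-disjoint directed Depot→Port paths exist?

5

Assign every edge capacity 1; by Menger, the answer equals the max flow.
Path Depot→Port (+1); total 1.
Path Depot→A→Port (+1); total 2.
Path Depot→C→Port (+1); total 3.
Path Depot→F→Port (+1); total 4.
Path Depot→B→C→G→Port (+1); total 5.
No residual Depot→Port path; max flow = 5.
Certifying cut of size 5: {Depot→A, Depot→B, Depot→C, Depot→F, Depot→Port}.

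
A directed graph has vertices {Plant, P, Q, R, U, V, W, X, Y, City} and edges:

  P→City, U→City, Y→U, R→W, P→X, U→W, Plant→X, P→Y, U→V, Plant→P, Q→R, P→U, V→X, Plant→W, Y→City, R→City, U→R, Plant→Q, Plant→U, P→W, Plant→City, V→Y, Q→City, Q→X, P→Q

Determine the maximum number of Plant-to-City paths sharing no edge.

4

Assign every edge capacity 1; by Menger, the answer equals the max flow.
Path Plant→City (+1); total 1.
Path Plant→P→City (+1); total 2.
Path Plant→Q→City (+1); total 3.
Path Plant→U→City (+1); total 4.
No residual Plant→City path; max flow = 4.
Certifying cut of size 4: {Plant→City, Plant→P, Plant→Q, Plant→U}.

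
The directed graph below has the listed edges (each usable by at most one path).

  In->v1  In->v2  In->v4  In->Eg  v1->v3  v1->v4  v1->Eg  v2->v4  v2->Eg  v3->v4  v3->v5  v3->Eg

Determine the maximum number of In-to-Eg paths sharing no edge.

3

Assign every edge capacity 1; by Menger, the answer equals the max flow.
Path In→Eg (+1); total 1.
Path In→v1→Eg (+1); total 2.
Path In→v2→Eg (+1); total 3.
No residual In→Eg path; max flow = 3.
Certifying cut of size 3: {In→Eg, In→v1, In→v2}.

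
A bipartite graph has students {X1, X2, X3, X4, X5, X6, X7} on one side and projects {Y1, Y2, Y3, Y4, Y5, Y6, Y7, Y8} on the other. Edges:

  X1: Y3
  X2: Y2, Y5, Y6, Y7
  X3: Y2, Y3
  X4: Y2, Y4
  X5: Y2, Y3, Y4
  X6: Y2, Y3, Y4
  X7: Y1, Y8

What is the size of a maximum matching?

5

Unit-capacity flow: source→left, listed edges, right→sink; max matching = max flow.
Augmenting path X1→Y3 (+1); matched 1.
Augmenting path X2→Y2 (+1); matched 2.
Augmenting path X4→Y4 (+1); matched 3.
Augmenting path X7→Y1 (+1); matched 4.
Augmenting path X3→Y2→X2→Y5 (+1); matched 5.
No augmenting path remains; maximum matching = 5.
König certificate: {X2, X7, Y2, Y3, Y4} is a vertex cover of size 5 (every listed pair touches it), so no matching can be larger.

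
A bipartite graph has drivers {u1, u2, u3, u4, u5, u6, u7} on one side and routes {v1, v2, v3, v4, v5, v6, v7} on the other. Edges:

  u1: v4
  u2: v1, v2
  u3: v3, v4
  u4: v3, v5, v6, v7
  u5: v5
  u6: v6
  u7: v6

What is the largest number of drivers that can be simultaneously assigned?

6

Unit-capacity flow: source→left, listed edges, right→sink; max matching = max flow.
Augmenting path u1→v4 (+1); matched 1.
Augmenting path u2→v1 (+1); matched 2.
Augmenting path u3→v3 (+1); matched 3.
Augmenting path u4→v5 (+1); matched 4.
Augmenting path u6→v6 (+1); matched 5.
Augmenting path u5→v5→u4→v7 (+1); matched 6.
No augmenting path remains; maximum matching = 6.
König certificate: {u1, u2, u3, u4, u5, v6} is a vertex cover of size 6 (every listed pair touches it), so no matching can be larger.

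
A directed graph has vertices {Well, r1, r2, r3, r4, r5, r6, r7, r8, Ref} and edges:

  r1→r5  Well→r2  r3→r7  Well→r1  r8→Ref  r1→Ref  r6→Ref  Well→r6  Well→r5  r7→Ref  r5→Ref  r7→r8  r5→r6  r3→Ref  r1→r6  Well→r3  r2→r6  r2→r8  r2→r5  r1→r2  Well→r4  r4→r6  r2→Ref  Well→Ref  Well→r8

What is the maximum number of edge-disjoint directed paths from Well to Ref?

Assign every edge capacity 1; by Menger, the answer equals the max flow.
Path Well→Ref (+1); total 1.
Path Well→r1→Ref (+1); total 2.
Path Well→r2→Ref (+1); total 3.
Path Well→r3→Ref (+1); total 4.
Path Well→r5→Ref (+1); total 5.
Path Well→r6→Ref (+1); total 6.
Path Well→r8→Ref (+1); total 7.
No residual Well→Ref path; max flow = 7.
Certifying cut of size 7: {Well→Ref, Well→r1, Well→r2, Well→r3, Well→r5, Well→r8, r6→Ref}.

7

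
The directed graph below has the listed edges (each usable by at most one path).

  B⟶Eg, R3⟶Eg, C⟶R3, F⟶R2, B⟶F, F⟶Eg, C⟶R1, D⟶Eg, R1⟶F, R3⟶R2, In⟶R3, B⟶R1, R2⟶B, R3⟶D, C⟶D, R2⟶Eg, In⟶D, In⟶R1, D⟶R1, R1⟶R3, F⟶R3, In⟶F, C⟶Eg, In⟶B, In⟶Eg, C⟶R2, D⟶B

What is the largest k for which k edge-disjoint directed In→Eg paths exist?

6

Assign every edge capacity 1; by Menger, the answer equals the max flow.
Path In→Eg (+1); total 1.
Path In→R3→Eg (+1); total 2.
Path In→B→Eg (+1); total 3.
Path In→D→Eg (+1); total 4.
Path In→F→Eg (+1); total 5.
Path In→R1→R3→R2→Eg (+1); total 6.
No residual In→Eg path; max flow = 6.
Certifying cut of size 6: {In→B, In→D, In→Eg, In→F, In→R1, In→R3}.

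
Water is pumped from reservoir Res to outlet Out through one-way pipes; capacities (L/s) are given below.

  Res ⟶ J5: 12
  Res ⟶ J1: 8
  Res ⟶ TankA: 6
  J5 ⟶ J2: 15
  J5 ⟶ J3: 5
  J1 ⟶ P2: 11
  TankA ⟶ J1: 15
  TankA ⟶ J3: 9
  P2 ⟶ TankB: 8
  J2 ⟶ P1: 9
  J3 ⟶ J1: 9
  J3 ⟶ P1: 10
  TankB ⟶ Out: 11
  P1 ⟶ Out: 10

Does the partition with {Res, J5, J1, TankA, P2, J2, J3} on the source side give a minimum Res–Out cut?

Given cut capacity: 8 + 9 + 10 = 27.
Augment Res→J5→J2→P1→Out: bottleneck 9, flow now 9.
Augment Res→J5→J3→P1→Out: bottleneck 1, flow now 10.
Augment Res→J1→P2→TankB→Out: bottleneck 8, flow now 18.
No augmenting path remains; maximum flow = 18.
In the residual graph, reachable from Res: {Res, J5, J1, TankA, P2, J2, J3, P1}.
Min-cut edges: P2→TankB (8), P1→Out (10); capacity 8 + 10 = 18.
Cut capacity 27 exceeds the max flow 18, so it is not minimum.

No — its capacity is 27, but the minimum cut has capacity 18.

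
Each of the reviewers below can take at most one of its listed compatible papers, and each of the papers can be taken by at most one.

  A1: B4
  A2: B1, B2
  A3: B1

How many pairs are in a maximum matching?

Unit-capacity flow: source→left, listed edges, right→sink; max matching = max flow.
Augmenting path A1→B4 (+1); matched 1.
Augmenting path A2→B1 (+1); matched 2.
Augmenting path A3→B1→A2→B2 (+1); matched 3.
No augmenting path remains; maximum matching = 3.
König certificate: {A1, A2, A3} is a vertex cover of size 3 (every listed pair touches it), so no matching can be larger.

3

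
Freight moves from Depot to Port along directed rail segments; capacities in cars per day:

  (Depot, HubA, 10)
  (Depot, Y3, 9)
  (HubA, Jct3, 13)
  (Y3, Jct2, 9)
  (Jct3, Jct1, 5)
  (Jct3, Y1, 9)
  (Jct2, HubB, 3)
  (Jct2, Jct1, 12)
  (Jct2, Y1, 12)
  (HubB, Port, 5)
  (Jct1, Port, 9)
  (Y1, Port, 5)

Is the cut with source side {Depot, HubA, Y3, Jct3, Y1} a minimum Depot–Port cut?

Given cut capacity: 9 + 5 + 5 = 19.
Augment Depot→HubA→Jct3→Jct1→Port: bottleneck 5, flow now 5.
Augment Depot→HubA→Jct3→Y1→Port: bottleneck 5, flow now 10.
Augment Depot→Y3→Jct2→HubB→Port: bottleneck 3, flow now 13.
Augment Depot→Y3→Jct2→Jct1→Port: bottleneck 4, flow now 17.
No augmenting path remains; maximum flow = 17.
In the residual graph, reachable from Depot: {Depot, HubA, Y3, Jct3, Jct2, Jct1, Y1}.
Min-cut edges: Jct2→HubB (3), Jct1→Port (9), Y1→Port (5); capacity 3 + 9 + 5 = 17.
Cut capacity 19 exceeds the max flow 17, so it is not minimum.

No — its capacity is 19, but the minimum cut has capacity 17.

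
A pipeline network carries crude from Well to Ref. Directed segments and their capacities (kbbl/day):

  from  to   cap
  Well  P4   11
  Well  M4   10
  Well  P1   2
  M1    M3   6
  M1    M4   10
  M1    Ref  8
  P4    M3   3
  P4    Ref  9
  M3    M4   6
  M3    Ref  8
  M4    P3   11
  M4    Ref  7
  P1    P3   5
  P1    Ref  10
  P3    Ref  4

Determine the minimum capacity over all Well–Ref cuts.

Augment Well→P4→Ref: bottleneck 9, flow now 9.
Augment Well→M4→Ref: bottleneck 7, flow now 16.
Augment Well→P1→Ref: bottleneck 2, flow now 18.
Augment Well→P4→M3→Ref: bottleneck 2, flow now 20.
Augment Well→M4→P3→Ref: bottleneck 3, flow now 23.
No augmenting path remains; maximum flow = 23.
By max-flow min-cut, the minimum cut capacity equals the max flow.
In the residual graph, reachable from Well: {Well}.
Min-cut edges: Well→P4 (11), Well→M4 (10), Well→P1 (2); capacity 11 + 10 + 2 = 23.

23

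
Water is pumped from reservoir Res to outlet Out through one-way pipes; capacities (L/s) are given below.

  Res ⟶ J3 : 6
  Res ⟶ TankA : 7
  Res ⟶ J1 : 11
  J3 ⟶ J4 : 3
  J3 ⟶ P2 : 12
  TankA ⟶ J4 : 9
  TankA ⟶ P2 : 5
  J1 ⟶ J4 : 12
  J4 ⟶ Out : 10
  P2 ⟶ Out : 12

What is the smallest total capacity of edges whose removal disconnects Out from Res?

Augment Res→J3→J4→Out: bottleneck 3, flow now 3.
Augment Res→J3→P2→Out: bottleneck 3, flow now 6.
Augment Res→TankA→J4→Out: bottleneck 7, flow now 13.
Augment Res→J1→J4→J3→P2→Out: bottleneck 3, flow now 16. (uses reverse residual edge)
Augment Res→J1→J4→TankA→P2→Out: bottleneck 5, flow now 21. (uses reverse residual edge)
No augmenting path remains; maximum flow = 21.
By max-flow min-cut, the minimum cut capacity equals the max flow.
In the residual graph, reachable from Res: {Res, TankA, J1, J4}.
Min-cut edges: Res→J3 (6), TankA→P2 (5), J4→Out (10); capacity 6 + 5 + 10 = 21.

21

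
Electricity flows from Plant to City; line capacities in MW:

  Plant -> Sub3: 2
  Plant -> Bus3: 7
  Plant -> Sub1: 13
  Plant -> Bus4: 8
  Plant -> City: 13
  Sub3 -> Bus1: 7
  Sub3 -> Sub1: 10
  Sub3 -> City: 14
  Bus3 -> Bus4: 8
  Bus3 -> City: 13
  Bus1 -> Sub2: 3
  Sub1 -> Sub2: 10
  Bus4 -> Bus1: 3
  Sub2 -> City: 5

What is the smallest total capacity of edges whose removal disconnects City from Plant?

Augment Plant→City: bottleneck 13, flow now 13.
Augment Plant→Sub3→City: bottleneck 2, flow now 15.
Augment Plant→Bus3→City: bottleneck 7, flow now 22.
Augment Plant→Sub1→Sub2→City: bottleneck 5, flow now 27.
No augmenting path remains; maximum flow = 27.
By max-flow min-cut, the minimum cut capacity equals the max flow.
In the residual graph, reachable from Plant: {Plant, Bus1, Sub1, Bus4, Sub2}.
Min-cut edges: Plant→Sub3 (2), Plant→Bus3 (7), Plant→City (13), Sub2→City (5); capacity 2 + 7 + 13 + 5 = 27.

27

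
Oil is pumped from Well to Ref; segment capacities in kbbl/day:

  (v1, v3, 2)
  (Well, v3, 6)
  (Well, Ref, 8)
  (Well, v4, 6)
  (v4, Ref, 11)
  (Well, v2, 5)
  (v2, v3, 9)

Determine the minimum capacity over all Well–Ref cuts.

14

Augment Well→Ref: bottleneck 8, flow now 8.
Augment Well→v4→Ref: bottleneck 6, flow now 14.
No augmenting path remains; maximum flow = 14.
By max-flow min-cut, the minimum cut capacity equals the max flow.
In the residual graph, reachable from Well: {Well, v2, v3}.
Min-cut edges: Well→v4 (6), Well→Ref (8); capacity 6 + 8 = 14.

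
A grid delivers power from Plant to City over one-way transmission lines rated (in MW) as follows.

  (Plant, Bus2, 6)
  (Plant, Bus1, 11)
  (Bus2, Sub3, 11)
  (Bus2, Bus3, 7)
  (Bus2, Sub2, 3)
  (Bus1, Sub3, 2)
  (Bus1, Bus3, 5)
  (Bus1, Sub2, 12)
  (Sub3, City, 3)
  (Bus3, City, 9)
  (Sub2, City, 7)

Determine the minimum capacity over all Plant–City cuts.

17

Augment Plant→Bus2→Sub3→City: bottleneck 3, flow now 3.
Augment Plant→Bus2→Bus3→City: bottleneck 3, flow now 6.
Augment Plant→Bus1→Bus3→City: bottleneck 5, flow now 11.
Augment Plant→Bus1→Sub2→City: bottleneck 6, flow now 17.
No augmenting path remains; maximum flow = 17.
By max-flow min-cut, the minimum cut capacity equals the max flow.
In the residual graph, reachable from Plant: {Plant}.
Min-cut edges: Plant→Bus2 (6), Plant→Bus1 (11); capacity 6 + 11 = 17.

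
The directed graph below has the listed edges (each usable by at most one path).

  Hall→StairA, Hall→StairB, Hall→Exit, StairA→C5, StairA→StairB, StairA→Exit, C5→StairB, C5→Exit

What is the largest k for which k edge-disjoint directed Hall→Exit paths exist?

Assign every edge capacity 1; by Menger, the answer equals the max flow.
Path Hall→Exit (+1); total 1.
Path Hall→StairA→Exit (+1); total 2.
No residual Hall→Exit path; max flow = 2.
Certifying cut of size 2: {Hall→Exit, Hall→StairA}.

2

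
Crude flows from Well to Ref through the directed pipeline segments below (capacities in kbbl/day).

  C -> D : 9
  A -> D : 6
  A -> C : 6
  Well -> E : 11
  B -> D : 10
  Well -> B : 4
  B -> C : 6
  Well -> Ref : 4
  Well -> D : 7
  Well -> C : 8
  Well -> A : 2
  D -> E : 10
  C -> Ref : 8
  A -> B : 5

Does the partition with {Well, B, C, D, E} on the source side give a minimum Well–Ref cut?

No — its capacity is 14, but the minimum cut has capacity 12.

Given cut capacity: 2 + 4 + 8 = 14.
Augment Well→Ref: bottleneck 4, flow now 4.
Augment Well→C→Ref: bottleneck 8, flow now 12.
No augmenting path remains; maximum flow = 12.
In the residual graph, reachable from Well: {Well, A, B, C, D, E}.
Min-cut edges: Well→Ref (4), C→Ref (8); capacity 4 + 8 = 12.
Cut capacity 14 exceeds the max flow 12, so it is not minimum.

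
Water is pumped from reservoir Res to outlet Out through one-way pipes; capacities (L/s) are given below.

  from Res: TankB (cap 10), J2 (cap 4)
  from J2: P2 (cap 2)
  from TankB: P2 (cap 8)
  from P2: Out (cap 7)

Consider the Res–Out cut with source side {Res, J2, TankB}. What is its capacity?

10

Edges leaving {Res, J2, TankB}: J2→P2 (2), TankB→P2 (8).
Cut capacity = 2 + 8 = 10.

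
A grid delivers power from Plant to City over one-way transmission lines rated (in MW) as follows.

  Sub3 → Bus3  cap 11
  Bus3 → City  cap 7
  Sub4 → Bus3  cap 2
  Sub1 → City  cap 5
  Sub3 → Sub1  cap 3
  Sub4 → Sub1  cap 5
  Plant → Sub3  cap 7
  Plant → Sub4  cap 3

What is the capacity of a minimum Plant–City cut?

10

Augment Plant→Sub3→Sub1→City: bottleneck 3, flow now 3.
Augment Plant→Sub3→Bus3→City: bottleneck 4, flow now 7.
Augment Plant→Sub4→Sub1→City: bottleneck 2, flow now 9.
Augment Plant→Sub4→Bus3→City: bottleneck 1, flow now 10.
No augmenting path remains; maximum flow = 10.
By max-flow min-cut, the minimum cut capacity equals the max flow.
In the residual graph, reachable from Plant: {Plant}.
Min-cut edges: Plant→Sub3 (7), Plant→Sub4 (3); capacity 7 + 3 = 10.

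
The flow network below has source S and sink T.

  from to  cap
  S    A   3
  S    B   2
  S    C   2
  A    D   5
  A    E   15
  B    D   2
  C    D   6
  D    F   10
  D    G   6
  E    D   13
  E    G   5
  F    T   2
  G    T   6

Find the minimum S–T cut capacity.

7

Augment S→A→D→F→T: bottleneck 2, flow now 2.
Augment S→A→D→G→T: bottleneck 1, flow now 3.
Augment S→B→D→G→T: bottleneck 2, flow now 5.
Augment S→C→D→G→T: bottleneck 2, flow now 7.
No augmenting path remains; maximum flow = 7.
By max-flow min-cut, the minimum cut capacity equals the max flow.
In the residual graph, reachable from S: {S}.
Min-cut edges: S→A (3), S→B (2), S→C (2); capacity 3 + 2 + 2 = 7.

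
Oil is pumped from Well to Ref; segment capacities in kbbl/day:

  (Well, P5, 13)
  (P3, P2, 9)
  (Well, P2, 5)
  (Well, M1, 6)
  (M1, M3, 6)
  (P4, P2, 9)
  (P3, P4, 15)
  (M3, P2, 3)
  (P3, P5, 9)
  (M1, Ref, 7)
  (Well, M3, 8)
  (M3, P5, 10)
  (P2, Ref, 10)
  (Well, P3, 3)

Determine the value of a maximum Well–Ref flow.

16

Augment Well→M1→Ref: bottleneck 6, flow now 6.
Augment Well→P2→Ref: bottleneck 5, flow now 11.
Augment Well→P3→P2→Ref: bottleneck 3, flow now 14.
Augment Well→M3→P2→Ref: bottleneck 2, flow now 16.
No augmenting path remains; maximum flow = 16.
In the residual graph, reachable from Well: {Well, P3, M3, P4, P2, P5}.
Min-cut edges: Well→M1 (6), P2→Ref (10); capacity 6 + 10 = 16.
This cut is saturated, so no flow can exceed 16.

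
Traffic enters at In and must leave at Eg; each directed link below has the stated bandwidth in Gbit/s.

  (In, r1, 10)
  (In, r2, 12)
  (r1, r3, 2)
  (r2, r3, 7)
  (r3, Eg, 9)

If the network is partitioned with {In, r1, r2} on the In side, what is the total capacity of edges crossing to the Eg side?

9

Edges leaving {In, r1, r2}: r1→r3 (2), r2→r3 (7).
Cut capacity = 2 + 7 = 9.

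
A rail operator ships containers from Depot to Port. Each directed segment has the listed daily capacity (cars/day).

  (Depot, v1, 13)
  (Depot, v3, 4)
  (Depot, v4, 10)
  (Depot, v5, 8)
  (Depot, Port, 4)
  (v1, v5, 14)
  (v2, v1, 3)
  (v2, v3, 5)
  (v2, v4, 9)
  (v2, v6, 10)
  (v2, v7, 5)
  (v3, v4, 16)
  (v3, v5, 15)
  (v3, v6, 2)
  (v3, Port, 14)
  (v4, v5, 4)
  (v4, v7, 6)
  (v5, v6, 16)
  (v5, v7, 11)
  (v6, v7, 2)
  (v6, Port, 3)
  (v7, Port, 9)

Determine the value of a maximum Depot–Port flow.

20

Augment Depot→Port: bottleneck 4, flow now 4.
Augment Depot→v3→Port: bottleneck 4, flow now 8.
Augment Depot→v4→v7→Port: bottleneck 6, flow now 14.
Augment Depot→v5→v6→Port: bottleneck 3, flow now 17.
Augment Depot→v5→v7→Port: bottleneck 3, flow now 20.
No augmenting path remains; maximum flow = 20.
In the residual graph, reachable from Depot: {Depot, v1, v4, v5, v6, v7}.
Min-cut edges: Depot→v3 (4), Depot→Port (4), v6→Port (3), v7→Port (9); capacity 4 + 4 + 3 + 9 = 20.
This cut is saturated, so no flow can exceed 20.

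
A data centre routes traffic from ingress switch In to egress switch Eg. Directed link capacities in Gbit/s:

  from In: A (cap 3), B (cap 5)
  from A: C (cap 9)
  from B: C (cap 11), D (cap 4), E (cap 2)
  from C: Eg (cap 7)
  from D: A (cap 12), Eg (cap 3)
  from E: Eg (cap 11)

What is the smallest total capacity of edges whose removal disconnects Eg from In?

8

Augment In→A→C→Eg: bottleneck 3, flow now 3.
Augment In→B→C→Eg: bottleneck 4, flow now 7.
Augment In→B→D→Eg: bottleneck 1, flow now 8.
No augmenting path remains; maximum flow = 8.
By max-flow min-cut, the minimum cut capacity equals the max flow.
In the residual graph, reachable from In: {In}.
Min-cut edges: In→A (3), In→B (5); capacity 3 + 5 = 8.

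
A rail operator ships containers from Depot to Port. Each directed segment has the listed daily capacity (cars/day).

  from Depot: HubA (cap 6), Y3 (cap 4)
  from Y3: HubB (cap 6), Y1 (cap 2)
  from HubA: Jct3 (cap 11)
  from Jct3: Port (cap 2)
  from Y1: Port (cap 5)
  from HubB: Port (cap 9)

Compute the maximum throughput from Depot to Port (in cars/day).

6

Augment Depot→Y3→Y1→Port: bottleneck 2, flow now 2.
Augment Depot→Y3→HubB→Port: bottleneck 2, flow now 4.
Augment Depot→HubA→Jct3→Port: bottleneck 2, flow now 6.
No augmenting path remains; maximum flow = 6.
In the residual graph, reachable from Depot: {Depot, HubA, Jct3}.
Min-cut edges: Depot→Y3 (4), Jct3→Port (2); capacity 4 + 2 = 6.
This cut is saturated, so no flow can exceed 6.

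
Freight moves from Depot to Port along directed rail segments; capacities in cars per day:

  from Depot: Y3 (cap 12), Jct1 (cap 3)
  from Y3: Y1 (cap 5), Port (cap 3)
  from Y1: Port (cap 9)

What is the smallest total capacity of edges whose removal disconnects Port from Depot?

8

Augment Depot→Y3→Port: bottleneck 3, flow now 3.
Augment Depot→Y3→Y1→Port: bottleneck 5, flow now 8.
No augmenting path remains; maximum flow = 8.
By max-flow min-cut, the minimum cut capacity equals the max flow.
In the residual graph, reachable from Depot: {Depot, Y3, Jct1}.
Min-cut edges: Y3→Y1 (5), Y3→Port (3); capacity 5 + 3 = 8.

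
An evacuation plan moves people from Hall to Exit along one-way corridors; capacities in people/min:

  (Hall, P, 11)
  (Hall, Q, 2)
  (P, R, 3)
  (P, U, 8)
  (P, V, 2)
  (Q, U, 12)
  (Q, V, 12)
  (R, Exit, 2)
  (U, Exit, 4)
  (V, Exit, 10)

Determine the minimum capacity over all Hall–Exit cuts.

Augment Hall→P→R→Exit: bottleneck 2, flow now 2.
Augment Hall→P→U→Exit: bottleneck 4, flow now 6.
Augment Hall→P→V→Exit: bottleneck 2, flow now 8.
Augment Hall→Q→V→Exit: bottleneck 2, flow now 10.
No augmenting path remains; maximum flow = 10.
By max-flow min-cut, the minimum cut capacity equals the max flow.
In the residual graph, reachable from Hall: {Hall, P, R, U}.
Min-cut edges: Hall→Q (2), P→V (2), R→Exit (2), U→Exit (4); capacity 2 + 2 + 2 + 4 = 10.

10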